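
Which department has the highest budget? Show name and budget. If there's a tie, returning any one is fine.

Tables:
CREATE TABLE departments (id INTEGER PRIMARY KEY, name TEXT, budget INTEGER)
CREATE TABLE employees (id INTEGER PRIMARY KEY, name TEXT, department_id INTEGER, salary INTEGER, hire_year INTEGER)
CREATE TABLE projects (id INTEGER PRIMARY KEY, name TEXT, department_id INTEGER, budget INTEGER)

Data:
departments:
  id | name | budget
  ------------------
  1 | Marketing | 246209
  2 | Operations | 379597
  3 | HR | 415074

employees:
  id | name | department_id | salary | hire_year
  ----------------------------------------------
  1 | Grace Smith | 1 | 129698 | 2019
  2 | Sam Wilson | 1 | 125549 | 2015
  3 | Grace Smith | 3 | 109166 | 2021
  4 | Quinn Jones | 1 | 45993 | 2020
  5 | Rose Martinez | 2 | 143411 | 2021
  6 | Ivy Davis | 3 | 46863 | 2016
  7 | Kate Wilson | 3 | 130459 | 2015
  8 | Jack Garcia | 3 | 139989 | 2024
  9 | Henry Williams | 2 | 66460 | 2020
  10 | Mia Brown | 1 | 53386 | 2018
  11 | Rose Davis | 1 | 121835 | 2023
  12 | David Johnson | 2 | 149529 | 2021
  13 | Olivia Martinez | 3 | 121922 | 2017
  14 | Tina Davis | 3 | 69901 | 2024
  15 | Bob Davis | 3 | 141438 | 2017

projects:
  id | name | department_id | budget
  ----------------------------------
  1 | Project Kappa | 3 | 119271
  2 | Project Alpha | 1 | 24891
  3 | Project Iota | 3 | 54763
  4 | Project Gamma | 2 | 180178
SELECT name, budget FROM departments ORDER BY budget DESC LIMIT 1

Execution result:
name | budget
HR | 415074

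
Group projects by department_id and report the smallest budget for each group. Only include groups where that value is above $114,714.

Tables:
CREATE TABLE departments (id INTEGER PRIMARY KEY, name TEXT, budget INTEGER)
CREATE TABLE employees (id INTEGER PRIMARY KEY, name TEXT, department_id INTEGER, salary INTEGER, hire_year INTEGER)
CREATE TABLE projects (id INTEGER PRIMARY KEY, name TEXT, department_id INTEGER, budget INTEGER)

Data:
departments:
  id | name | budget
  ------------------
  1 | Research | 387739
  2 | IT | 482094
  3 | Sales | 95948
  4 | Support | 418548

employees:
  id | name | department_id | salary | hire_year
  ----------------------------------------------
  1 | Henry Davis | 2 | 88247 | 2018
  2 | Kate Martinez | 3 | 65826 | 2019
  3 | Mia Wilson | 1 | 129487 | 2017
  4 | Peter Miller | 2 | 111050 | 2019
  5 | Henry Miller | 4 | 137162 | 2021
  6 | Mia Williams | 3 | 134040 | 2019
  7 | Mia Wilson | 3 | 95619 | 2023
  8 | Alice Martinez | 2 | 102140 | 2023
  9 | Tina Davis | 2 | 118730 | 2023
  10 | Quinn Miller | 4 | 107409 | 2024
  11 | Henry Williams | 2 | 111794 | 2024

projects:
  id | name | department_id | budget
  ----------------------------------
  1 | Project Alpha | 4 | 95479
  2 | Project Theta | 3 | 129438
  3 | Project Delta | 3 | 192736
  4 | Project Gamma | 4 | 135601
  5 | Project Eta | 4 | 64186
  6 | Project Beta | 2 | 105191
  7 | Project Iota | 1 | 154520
SELECT department_id, MIN(budget) AS min_budget FROM projects GROUP BY department_id HAVING MIN(budget) > 114714

Execution result:
department_id | min_budget
1 | 154520
3 | 129438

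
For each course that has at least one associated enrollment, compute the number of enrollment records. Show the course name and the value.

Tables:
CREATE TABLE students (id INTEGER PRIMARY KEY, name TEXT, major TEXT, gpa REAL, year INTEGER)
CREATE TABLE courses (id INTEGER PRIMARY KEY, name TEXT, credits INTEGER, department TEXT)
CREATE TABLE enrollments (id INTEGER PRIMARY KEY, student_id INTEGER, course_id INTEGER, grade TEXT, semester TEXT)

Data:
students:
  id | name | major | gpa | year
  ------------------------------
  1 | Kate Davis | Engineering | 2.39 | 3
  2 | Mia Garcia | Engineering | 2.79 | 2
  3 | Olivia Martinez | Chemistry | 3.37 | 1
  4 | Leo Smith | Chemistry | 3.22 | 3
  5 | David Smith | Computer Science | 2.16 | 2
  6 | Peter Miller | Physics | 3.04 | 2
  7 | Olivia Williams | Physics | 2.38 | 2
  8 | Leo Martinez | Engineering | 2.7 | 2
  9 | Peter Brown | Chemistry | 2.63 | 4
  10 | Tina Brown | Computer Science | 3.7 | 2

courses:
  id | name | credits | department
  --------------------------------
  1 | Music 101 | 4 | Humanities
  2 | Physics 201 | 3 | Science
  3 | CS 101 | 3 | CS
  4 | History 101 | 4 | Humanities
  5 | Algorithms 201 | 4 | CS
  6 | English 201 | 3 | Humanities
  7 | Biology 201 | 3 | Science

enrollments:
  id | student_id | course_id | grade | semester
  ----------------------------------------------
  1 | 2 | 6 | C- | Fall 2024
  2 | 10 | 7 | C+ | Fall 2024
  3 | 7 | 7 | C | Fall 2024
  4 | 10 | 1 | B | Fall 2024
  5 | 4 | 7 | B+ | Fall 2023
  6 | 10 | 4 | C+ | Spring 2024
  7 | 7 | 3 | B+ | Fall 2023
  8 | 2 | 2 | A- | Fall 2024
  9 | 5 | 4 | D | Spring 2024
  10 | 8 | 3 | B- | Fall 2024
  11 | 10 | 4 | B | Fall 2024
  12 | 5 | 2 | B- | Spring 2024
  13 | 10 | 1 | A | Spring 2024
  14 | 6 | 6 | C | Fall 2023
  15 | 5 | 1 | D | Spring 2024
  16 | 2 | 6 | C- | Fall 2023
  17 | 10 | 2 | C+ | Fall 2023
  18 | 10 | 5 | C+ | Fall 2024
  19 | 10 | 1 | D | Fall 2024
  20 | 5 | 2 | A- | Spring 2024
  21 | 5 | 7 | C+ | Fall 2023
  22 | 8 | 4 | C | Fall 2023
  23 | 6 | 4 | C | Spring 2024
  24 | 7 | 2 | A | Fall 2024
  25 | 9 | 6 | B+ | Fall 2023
SELECT p.name, COUNT(*) AS n FROM enrollments c JOIN courses p ON c.course_id = p.id GROUP BY p.id, p.name

Execution result:
name | n
Music 101 | 4
Physics 201 | 5
CS 101 | 2
History 101 | 5
Algorithms 201 | 1
English 201 | 4
Biology 201 | 4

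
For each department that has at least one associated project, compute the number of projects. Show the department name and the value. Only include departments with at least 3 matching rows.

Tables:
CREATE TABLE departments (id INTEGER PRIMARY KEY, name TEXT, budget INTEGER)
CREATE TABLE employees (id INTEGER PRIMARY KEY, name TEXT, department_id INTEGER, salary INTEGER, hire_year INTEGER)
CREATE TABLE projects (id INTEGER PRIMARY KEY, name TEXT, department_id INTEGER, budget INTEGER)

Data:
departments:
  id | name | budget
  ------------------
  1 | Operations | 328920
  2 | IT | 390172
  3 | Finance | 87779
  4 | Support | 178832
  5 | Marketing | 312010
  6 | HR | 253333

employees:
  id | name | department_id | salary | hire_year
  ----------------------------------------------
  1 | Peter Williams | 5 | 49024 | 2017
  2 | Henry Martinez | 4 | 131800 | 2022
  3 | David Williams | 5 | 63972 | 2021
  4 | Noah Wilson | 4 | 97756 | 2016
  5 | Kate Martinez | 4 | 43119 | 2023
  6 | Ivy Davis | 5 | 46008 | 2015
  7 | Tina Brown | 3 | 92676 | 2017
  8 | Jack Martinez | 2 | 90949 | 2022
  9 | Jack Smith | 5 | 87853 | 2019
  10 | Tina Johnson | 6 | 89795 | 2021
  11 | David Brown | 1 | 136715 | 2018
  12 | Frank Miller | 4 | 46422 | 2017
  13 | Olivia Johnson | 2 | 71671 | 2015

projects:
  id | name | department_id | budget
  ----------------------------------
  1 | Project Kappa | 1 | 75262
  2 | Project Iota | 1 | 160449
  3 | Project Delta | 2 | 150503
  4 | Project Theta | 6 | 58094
SELECT p.name, COUNT(*) AS n FROM projects c JOIN departments p ON c.department_id = p.id GROUP BY p.id, p.name HAVING COUNT(*) >= 3

Execution result:
(no rows)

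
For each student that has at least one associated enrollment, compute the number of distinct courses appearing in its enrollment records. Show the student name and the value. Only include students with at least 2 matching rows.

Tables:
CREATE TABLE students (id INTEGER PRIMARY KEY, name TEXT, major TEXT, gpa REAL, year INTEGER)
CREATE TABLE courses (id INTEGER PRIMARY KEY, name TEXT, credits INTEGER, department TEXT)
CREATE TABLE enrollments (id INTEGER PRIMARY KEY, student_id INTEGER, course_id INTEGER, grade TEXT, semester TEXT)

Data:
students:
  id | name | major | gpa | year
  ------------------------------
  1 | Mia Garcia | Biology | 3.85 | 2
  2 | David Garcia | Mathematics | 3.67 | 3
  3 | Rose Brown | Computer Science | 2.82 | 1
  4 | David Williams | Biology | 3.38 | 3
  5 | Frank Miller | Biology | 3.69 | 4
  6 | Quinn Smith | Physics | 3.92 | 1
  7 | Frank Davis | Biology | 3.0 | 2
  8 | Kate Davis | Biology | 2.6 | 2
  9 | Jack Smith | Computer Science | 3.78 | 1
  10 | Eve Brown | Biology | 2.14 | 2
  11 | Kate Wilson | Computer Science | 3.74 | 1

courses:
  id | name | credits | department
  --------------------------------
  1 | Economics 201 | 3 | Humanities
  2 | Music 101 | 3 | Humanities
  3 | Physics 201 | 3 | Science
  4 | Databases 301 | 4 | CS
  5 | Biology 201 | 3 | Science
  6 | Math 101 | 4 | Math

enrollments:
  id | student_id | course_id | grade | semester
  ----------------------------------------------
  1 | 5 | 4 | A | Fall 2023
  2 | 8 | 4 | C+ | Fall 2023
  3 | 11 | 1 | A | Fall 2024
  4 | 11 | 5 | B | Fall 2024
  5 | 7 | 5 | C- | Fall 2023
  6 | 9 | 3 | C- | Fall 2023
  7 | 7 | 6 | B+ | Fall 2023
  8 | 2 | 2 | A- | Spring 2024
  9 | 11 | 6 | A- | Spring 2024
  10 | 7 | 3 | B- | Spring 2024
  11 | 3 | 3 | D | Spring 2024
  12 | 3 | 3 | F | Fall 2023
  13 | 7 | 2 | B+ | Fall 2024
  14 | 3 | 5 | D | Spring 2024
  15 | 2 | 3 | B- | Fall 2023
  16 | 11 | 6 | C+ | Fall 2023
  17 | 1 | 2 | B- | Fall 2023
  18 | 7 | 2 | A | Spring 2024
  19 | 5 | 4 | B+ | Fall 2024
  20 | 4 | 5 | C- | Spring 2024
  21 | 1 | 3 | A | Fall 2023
SELECT p.name, COUNT(DISTINCT c.course_id) AS distinct_course_count FROM enrollments c JOIN students p ON c.student_id = p.id GROUP BY p.id, p.name HAVING COUNT(*) >= 2

Execution result:
name | distinct_course_count
Mia Garcia | 2
David Garcia | 2
Rose Brown | 2
Frank Miller | 1
Frank Davis | 4
Kate Wilson | 3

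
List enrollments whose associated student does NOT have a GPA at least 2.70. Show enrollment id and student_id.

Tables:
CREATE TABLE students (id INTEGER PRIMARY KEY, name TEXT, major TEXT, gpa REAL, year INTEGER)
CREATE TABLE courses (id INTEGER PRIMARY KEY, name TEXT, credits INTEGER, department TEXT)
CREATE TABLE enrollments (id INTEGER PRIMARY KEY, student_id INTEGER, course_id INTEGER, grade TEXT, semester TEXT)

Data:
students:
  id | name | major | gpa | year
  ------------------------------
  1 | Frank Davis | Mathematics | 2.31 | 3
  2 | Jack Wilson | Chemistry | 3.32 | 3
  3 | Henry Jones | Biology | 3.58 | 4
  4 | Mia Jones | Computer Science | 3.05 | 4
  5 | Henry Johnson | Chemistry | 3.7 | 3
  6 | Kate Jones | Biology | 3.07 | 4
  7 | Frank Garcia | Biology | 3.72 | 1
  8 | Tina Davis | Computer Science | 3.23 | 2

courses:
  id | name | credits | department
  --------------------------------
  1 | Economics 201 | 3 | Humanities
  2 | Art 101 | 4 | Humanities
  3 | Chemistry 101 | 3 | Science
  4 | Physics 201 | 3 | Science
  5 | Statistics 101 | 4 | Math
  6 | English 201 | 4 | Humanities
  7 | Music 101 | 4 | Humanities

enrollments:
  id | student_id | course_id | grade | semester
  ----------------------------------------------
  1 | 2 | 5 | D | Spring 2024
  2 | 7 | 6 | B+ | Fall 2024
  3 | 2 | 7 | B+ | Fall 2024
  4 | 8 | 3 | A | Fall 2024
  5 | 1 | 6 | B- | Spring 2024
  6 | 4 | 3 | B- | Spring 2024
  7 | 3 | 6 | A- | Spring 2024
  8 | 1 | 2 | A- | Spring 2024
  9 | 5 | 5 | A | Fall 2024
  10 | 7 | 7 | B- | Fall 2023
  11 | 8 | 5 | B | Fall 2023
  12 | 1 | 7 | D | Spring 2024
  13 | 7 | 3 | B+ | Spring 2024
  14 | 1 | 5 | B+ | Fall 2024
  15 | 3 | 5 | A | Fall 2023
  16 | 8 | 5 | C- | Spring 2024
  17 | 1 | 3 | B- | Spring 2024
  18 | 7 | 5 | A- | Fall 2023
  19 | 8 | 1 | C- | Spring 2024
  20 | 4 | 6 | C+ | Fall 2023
SELECT id, student_id FROM enrollments WHERE student_id NOT IN (SELECT id FROM students WHERE gpa >= 2.7)

Execution result:
id | student_id
5 | 1
8 | 1
12 | 1
14 | 1
17 | 1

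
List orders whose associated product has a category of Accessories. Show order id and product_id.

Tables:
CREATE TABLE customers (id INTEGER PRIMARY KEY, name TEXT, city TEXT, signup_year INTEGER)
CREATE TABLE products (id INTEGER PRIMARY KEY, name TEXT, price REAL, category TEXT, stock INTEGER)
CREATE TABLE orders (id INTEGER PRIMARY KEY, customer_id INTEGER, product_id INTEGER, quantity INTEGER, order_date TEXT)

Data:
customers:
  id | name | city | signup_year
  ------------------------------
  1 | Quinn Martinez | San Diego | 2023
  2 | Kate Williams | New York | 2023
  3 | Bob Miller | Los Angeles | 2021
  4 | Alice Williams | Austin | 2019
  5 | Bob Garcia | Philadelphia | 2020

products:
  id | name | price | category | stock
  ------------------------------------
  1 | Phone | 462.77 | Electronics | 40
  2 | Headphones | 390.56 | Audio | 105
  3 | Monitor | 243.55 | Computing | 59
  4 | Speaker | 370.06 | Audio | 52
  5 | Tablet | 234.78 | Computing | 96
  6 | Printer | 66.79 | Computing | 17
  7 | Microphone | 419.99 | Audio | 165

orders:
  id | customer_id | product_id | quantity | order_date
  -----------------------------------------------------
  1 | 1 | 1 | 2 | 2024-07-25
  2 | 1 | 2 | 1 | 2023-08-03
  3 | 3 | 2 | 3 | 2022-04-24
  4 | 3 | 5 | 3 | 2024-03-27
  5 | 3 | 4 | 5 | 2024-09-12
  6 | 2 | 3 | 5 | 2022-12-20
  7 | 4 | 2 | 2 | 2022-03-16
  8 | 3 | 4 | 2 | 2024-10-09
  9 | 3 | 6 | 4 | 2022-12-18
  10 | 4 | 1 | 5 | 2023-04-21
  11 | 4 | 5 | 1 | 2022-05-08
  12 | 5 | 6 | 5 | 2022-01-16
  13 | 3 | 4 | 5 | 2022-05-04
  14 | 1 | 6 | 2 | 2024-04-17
SELECT id, product_id FROM orders WHERE product_id IN (SELECT id FROM products WHERE category = 'Accessories')

Execution result:
(no rows)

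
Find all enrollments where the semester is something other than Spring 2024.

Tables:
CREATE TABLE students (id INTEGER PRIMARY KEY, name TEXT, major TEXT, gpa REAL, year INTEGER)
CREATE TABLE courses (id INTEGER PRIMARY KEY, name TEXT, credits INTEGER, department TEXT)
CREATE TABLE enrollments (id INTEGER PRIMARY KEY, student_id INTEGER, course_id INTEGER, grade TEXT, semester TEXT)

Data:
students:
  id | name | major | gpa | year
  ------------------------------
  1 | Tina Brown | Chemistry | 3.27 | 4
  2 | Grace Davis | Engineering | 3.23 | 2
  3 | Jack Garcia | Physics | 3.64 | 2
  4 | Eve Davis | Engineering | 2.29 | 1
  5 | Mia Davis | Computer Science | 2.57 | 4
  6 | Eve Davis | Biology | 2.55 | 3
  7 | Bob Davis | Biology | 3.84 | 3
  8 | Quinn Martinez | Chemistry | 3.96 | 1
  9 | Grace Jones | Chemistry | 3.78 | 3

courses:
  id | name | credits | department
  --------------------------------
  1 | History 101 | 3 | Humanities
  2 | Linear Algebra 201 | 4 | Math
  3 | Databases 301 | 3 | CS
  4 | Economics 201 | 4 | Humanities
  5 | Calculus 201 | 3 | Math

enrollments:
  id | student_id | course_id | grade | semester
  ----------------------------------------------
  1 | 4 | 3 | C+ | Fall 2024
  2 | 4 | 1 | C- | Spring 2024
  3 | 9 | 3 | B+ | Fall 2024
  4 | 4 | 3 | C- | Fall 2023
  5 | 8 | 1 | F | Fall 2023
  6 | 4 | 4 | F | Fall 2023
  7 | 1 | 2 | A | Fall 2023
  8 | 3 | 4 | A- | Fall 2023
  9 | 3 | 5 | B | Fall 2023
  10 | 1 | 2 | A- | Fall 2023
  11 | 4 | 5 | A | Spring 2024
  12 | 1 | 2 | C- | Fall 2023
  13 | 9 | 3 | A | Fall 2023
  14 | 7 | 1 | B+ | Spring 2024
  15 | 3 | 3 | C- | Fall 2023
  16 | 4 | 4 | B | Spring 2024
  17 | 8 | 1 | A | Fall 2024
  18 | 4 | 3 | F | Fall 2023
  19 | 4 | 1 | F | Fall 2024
SELECT id, semester FROM enrollments WHERE semester <> 'Spring 2024'

Execution result:
id | semester
1 | Fall 2024
3 | Fall 2024
4 | Fall 2023
5 | Fall 2023
6 | Fall 2023
7 | Fall 2023
8 | Fall 2023
9 | Fall 2023
10 | Fall 2023
12 | Fall 2023
13 | Fall 2023
15 | Fall 2023
17 | Fall 2024
18 | Fall 2023
19 | Fall 2024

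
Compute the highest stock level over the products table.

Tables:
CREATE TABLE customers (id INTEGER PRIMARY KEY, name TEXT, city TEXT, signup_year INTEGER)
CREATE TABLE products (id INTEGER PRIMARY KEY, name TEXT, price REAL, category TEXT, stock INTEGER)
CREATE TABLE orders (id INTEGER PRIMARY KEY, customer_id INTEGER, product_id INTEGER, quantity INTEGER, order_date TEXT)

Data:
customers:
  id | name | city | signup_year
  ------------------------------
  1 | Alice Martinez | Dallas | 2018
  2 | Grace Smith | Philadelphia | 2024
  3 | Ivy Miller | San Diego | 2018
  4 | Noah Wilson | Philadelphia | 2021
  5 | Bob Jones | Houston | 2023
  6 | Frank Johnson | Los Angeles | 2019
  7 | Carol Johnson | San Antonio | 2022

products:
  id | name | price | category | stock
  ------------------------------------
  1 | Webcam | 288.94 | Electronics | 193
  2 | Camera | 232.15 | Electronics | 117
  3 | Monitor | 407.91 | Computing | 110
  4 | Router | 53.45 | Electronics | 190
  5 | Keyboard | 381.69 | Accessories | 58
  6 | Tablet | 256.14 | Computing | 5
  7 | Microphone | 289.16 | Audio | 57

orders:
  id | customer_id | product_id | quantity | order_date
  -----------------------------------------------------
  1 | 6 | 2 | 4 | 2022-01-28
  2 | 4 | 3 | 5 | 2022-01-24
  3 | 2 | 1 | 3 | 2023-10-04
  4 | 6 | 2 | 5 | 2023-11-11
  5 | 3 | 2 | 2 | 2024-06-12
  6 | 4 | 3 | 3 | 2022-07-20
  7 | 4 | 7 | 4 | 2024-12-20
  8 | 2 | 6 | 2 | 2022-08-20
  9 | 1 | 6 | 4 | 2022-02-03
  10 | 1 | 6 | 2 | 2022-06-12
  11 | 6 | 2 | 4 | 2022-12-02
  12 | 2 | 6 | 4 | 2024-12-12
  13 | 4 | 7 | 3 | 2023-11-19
SELECT MAX(stock) FROM products

Execution result:
193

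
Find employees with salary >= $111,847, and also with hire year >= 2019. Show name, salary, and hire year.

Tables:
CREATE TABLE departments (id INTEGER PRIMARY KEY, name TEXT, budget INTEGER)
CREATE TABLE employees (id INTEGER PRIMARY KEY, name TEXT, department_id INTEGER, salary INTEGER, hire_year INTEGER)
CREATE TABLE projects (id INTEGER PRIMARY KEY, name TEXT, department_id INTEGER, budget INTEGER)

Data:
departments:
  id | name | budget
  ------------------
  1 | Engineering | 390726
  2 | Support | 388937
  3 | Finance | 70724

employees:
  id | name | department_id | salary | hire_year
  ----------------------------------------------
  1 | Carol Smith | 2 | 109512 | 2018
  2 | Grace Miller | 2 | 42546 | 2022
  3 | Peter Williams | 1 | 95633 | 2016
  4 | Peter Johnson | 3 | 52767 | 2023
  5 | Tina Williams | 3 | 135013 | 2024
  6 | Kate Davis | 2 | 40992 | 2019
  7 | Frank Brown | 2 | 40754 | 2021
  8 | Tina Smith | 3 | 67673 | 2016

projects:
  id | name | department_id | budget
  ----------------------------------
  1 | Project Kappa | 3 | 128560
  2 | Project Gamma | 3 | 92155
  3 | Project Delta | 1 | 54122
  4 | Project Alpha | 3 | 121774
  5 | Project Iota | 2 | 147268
SELECT name, salary, hire_year FROM employees WHERE salary >= 111847 AND hire_year >= 2019

Execution result:
name | salary | hire_year
Tina Williams | 135013 | 2024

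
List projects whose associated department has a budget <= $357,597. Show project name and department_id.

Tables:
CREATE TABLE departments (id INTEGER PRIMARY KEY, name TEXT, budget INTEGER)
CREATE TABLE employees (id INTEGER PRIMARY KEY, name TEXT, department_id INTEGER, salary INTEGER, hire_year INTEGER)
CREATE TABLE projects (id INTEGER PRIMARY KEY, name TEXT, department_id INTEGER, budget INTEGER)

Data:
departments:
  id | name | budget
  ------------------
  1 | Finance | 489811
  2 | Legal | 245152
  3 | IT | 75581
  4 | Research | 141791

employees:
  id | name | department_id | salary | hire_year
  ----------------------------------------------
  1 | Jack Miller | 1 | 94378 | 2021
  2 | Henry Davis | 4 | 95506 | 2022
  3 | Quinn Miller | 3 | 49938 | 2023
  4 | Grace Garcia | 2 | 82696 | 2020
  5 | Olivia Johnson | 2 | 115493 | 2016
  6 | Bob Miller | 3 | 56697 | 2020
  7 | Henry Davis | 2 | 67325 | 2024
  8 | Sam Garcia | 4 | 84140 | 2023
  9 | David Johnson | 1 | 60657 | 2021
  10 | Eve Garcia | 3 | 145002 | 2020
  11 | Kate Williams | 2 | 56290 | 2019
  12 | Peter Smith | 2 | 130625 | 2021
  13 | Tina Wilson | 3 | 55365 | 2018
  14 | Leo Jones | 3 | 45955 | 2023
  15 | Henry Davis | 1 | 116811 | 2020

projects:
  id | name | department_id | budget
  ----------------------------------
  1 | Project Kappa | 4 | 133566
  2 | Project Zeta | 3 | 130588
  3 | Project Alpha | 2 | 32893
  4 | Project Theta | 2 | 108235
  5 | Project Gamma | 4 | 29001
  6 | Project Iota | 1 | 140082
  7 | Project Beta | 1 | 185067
SELECT name, department_id FROM projects WHERE department_id IN (SELECT id FROM departments WHERE budget <= 357597)

Execution result:
name | department_id
Project Kappa | 4
Project Zeta | 3
Project Alpha | 2
Project Theta | 2
Project Gamma | 4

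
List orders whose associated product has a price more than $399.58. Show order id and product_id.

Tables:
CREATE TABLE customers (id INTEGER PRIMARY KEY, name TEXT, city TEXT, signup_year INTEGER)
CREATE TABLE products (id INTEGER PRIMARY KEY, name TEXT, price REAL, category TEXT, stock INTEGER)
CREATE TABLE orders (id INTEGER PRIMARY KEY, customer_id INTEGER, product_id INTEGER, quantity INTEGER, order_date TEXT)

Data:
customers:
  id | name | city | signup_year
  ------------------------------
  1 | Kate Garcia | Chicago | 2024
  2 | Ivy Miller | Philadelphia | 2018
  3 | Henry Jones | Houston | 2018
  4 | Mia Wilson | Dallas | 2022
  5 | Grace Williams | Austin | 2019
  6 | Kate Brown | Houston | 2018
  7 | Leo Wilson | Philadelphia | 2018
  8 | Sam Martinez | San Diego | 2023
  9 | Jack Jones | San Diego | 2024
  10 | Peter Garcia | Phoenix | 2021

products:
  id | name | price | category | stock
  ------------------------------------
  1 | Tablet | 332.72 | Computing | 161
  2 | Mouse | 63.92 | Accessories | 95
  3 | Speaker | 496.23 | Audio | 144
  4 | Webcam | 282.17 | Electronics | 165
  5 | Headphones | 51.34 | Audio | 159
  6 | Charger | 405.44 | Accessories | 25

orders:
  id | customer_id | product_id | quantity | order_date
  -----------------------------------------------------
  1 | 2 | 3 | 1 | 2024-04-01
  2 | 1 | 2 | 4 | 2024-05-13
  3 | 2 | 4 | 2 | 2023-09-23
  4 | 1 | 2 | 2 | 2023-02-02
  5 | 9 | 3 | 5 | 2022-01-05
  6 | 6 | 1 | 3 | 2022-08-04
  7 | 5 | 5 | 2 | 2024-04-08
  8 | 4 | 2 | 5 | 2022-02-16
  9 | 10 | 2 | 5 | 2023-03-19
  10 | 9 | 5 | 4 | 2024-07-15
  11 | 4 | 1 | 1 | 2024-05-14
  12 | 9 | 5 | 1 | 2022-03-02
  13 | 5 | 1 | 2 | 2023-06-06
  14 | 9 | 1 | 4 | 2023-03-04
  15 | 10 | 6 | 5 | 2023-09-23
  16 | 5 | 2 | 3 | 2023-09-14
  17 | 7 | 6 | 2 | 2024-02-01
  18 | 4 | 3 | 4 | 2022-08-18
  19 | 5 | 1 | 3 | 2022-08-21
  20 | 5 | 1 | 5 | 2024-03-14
SELECT id, product_id FROM orders WHERE product_id IN (SELECT id FROM products WHERE price > 399.58)

Execution result:
id | product_id
1 | 3
5 | 3
15 | 6
17 | 6
18 | 3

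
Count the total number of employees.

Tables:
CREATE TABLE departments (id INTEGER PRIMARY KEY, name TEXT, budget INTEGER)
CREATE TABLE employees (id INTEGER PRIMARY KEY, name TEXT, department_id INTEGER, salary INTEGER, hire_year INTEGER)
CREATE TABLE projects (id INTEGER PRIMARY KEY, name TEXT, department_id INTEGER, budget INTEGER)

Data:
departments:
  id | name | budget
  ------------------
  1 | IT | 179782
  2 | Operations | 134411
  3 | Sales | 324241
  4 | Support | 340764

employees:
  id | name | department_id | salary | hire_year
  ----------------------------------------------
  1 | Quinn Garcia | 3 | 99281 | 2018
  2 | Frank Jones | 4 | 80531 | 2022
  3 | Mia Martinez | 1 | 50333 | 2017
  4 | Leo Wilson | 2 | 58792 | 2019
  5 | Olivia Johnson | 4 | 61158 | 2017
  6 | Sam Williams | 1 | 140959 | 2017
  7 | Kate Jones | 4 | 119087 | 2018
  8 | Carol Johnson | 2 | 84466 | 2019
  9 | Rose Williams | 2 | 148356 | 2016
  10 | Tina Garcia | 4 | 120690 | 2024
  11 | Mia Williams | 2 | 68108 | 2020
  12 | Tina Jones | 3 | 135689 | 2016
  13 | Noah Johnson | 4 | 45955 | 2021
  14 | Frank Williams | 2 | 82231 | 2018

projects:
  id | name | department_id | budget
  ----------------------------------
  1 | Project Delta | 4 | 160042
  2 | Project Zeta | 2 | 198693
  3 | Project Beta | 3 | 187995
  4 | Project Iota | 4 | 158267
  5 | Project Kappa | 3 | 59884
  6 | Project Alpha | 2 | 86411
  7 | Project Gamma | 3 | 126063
SELECT COUNT(*) FROM employees

Execution result:
14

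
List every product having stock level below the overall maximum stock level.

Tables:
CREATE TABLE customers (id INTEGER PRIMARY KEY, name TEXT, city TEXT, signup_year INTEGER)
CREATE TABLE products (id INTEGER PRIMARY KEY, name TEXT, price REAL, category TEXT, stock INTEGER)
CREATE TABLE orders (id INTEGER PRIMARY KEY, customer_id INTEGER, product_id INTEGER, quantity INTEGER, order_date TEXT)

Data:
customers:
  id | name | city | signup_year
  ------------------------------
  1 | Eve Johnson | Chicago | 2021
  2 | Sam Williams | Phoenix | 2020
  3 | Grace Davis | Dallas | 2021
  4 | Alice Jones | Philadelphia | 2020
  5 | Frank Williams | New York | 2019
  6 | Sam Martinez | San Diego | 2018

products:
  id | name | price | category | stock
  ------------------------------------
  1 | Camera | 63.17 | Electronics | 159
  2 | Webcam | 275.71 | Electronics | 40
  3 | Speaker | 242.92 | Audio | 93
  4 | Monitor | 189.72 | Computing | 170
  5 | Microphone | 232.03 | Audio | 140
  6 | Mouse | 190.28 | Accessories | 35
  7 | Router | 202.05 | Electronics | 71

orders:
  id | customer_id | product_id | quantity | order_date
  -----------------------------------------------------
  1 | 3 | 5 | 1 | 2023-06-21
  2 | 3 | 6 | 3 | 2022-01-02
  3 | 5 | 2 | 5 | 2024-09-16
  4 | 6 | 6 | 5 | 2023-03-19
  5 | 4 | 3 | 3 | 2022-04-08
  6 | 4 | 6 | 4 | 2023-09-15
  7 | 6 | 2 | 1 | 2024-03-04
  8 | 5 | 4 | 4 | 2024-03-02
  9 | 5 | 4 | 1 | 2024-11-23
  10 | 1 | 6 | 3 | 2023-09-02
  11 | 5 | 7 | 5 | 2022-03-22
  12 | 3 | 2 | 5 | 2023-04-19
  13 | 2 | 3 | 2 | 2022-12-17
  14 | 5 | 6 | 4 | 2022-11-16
SELECT name, stock FROM products WHERE stock < (SELECT MAX(stock) FROM products)

Execution result:
name | stock
Camera | 159
Webcam | 40
Speaker | 93
Microphone | 140
Mouse | 35
Router | 71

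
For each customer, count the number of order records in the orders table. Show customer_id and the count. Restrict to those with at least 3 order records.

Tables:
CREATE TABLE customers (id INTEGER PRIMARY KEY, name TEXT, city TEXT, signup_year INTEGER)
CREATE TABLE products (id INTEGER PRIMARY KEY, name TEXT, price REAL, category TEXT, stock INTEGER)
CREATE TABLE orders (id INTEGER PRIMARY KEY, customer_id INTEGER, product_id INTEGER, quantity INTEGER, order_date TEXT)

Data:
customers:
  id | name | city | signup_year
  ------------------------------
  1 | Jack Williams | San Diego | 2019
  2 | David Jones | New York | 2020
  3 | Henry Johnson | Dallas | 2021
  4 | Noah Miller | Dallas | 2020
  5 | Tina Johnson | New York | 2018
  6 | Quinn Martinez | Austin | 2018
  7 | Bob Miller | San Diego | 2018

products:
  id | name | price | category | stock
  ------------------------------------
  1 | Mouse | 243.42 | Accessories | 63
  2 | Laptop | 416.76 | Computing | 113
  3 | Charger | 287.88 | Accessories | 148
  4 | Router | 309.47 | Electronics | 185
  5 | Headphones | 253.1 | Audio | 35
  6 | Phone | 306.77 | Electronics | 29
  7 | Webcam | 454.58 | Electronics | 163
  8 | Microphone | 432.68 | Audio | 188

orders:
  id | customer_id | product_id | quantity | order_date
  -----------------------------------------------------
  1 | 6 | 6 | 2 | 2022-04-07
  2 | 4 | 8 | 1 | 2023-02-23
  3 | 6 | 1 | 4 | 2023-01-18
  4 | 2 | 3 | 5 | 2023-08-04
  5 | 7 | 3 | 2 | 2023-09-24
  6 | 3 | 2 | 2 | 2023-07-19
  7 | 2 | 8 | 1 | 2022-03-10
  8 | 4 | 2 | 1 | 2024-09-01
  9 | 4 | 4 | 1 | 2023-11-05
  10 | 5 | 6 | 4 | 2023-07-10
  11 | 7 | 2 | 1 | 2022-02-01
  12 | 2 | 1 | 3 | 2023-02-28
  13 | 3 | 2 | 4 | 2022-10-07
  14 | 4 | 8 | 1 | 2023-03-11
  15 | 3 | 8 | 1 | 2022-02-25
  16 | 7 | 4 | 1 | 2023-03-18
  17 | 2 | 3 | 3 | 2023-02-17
SELECT customer_id, COUNT(*) AS order_count FROM orders GROUP BY customer_id HAVING COUNT(*) >= 3

Execution result:
customer_id | order_count
2 | 4
3 | 3
4 | 4
7 | 3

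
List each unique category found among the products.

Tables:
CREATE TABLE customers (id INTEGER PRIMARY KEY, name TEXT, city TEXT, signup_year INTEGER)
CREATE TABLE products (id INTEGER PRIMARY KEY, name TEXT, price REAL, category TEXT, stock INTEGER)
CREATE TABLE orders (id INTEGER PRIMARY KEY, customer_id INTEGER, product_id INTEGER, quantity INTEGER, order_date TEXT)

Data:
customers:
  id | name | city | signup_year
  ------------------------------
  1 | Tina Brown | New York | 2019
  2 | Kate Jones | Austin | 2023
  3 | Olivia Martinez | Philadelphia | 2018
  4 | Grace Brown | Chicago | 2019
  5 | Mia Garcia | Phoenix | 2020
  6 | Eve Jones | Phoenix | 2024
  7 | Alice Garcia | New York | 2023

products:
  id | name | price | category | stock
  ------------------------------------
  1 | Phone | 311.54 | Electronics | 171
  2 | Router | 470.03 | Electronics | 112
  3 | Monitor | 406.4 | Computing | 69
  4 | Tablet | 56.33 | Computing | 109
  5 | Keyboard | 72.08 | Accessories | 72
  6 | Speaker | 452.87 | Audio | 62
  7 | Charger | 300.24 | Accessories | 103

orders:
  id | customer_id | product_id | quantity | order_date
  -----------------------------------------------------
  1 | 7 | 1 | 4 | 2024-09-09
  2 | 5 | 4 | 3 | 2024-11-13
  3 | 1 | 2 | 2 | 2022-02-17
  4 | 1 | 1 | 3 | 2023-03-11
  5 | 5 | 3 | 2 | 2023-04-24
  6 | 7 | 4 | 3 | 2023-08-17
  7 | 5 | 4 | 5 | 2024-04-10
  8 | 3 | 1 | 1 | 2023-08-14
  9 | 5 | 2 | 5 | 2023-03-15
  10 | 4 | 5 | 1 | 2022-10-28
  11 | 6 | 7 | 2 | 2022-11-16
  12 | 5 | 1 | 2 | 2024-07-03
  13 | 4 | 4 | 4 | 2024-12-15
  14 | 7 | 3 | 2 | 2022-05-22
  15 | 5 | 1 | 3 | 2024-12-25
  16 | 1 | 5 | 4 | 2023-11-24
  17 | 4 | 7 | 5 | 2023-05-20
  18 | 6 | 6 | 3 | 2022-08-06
SELECT DISTINCT category FROM products

Execution result:
category
Electronics
Computing
Accessories
Audio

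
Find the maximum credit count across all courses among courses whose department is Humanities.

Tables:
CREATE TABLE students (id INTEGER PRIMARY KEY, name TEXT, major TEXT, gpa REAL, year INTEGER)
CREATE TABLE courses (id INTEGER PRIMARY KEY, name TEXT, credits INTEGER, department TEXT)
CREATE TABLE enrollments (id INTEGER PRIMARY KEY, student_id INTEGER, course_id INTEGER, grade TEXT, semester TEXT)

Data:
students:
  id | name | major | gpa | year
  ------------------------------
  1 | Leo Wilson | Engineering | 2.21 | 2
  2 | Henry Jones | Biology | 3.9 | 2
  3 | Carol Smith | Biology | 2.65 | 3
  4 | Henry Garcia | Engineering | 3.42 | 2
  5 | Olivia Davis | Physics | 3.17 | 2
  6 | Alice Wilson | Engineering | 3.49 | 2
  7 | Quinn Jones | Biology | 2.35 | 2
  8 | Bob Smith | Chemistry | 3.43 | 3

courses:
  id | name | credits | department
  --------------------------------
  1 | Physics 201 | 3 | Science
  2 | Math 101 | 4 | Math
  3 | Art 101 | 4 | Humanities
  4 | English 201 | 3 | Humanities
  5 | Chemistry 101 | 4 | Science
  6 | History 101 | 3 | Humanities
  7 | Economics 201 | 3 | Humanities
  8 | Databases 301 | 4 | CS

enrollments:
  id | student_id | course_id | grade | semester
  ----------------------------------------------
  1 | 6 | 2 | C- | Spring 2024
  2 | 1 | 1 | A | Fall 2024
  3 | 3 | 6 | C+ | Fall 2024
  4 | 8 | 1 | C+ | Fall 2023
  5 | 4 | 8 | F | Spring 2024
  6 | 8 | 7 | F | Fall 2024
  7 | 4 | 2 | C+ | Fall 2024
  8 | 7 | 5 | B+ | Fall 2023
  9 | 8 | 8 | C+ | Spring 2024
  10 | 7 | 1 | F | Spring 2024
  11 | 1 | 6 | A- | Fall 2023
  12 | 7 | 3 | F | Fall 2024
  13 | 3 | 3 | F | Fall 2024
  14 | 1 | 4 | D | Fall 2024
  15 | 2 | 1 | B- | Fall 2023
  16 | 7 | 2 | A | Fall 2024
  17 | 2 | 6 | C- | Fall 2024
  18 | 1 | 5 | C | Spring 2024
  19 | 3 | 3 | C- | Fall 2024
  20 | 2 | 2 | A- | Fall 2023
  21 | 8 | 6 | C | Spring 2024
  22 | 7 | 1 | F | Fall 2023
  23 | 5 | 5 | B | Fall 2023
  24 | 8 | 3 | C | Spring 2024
SELECT MAX(credits) FROM courses WHERE department = 'Humanities'

Execution result:
4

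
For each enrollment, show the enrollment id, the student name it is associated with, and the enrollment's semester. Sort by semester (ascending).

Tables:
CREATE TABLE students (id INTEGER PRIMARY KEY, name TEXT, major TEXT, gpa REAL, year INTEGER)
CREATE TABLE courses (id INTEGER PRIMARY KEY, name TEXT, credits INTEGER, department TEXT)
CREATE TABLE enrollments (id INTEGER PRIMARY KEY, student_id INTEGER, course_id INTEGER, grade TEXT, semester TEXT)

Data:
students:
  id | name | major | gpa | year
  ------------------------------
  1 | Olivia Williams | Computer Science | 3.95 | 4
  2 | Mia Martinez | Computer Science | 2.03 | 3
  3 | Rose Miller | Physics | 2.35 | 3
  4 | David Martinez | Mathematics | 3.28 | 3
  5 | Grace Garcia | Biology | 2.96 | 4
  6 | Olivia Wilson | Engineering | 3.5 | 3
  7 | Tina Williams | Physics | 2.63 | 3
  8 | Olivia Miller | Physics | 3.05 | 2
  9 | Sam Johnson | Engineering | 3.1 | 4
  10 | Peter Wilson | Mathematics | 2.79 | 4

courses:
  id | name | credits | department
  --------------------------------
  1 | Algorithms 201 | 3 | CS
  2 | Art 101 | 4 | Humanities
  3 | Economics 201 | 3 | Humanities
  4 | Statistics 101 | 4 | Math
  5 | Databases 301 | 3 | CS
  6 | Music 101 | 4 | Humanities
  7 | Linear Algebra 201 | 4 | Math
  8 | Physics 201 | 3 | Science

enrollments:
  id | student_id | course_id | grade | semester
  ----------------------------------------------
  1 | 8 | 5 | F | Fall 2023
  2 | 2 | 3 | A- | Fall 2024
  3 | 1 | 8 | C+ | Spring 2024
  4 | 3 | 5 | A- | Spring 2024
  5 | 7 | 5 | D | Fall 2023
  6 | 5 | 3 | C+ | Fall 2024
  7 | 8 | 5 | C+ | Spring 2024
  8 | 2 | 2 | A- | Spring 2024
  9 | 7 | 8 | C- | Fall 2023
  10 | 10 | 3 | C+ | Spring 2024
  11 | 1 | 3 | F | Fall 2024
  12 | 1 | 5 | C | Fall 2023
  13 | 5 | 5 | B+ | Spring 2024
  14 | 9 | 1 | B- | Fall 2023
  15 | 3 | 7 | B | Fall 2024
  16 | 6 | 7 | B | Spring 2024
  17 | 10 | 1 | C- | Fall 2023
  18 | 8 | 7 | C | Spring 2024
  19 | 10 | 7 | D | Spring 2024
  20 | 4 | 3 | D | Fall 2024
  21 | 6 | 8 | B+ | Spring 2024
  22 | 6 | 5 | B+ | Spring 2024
SELECT c.id, p.name AS student, c.semester FROM enrollments c JOIN students p ON c.student_id = p.id ORDER BY c.semester ASC

Execution result:
id | student | semester
1 | Olivia Miller | Fall 2023
5 | Tina Williams | Fall 2023
9 | Tina Williams | Fall 2023
12 | Olivia Williams | Fall 2023
14 | Sam Johnson | Fall 2023
17 | Peter Wilson | Fall 2023
2 | Mia Martinez | Fall 2024
6 | Grace Garcia | Fall 2024
11 | Olivia Williams | Fall 2024
15 | Rose Miller | Fall 2024
20 | David Martinez | Fall 2024
3 | Olivia Williams | Spring 2024
4 | Rose Miller | Spring 2024
7 | Olivia Miller | Spring 2024
8 | Mia Martinez | Spring 2024
10 | Peter Wilson | Spring 2024
13 | Grace Garcia | Spring 2024
16 | Olivia Wilson | Spring 2024
18 | Olivia Miller | Spring 2024
19 | Peter Wilson | Spring 2024
21 | Olivia Wilson | Spring 2024
22 | Olivia Wilson | Spring 2024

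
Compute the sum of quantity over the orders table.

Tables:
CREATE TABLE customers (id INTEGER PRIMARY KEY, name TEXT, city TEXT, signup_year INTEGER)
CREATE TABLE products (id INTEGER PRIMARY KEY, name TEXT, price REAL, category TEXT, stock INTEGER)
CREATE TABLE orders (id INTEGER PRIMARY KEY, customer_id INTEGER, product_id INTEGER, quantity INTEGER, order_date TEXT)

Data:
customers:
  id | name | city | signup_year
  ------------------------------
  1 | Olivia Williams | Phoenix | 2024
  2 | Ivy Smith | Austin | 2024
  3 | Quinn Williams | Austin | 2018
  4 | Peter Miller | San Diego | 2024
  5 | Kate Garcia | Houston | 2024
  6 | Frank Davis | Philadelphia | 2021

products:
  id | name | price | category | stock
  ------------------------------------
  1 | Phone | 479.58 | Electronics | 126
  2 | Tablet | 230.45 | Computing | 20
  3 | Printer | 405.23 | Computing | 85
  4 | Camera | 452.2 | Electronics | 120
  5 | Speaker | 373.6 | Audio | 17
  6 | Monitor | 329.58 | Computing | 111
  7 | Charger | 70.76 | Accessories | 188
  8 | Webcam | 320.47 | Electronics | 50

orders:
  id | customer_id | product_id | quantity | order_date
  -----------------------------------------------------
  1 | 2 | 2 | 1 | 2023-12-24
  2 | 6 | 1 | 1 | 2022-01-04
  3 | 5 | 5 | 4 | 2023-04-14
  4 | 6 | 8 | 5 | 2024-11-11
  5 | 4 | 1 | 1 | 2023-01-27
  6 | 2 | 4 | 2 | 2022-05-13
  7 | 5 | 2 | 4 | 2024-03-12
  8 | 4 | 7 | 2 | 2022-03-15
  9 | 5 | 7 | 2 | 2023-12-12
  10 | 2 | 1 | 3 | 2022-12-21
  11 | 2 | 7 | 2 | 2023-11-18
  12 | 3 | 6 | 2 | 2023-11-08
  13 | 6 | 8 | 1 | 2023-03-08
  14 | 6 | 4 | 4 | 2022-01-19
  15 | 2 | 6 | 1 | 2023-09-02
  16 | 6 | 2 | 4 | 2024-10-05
SELECT SUM(quantity) FROM orders

Execution result:
39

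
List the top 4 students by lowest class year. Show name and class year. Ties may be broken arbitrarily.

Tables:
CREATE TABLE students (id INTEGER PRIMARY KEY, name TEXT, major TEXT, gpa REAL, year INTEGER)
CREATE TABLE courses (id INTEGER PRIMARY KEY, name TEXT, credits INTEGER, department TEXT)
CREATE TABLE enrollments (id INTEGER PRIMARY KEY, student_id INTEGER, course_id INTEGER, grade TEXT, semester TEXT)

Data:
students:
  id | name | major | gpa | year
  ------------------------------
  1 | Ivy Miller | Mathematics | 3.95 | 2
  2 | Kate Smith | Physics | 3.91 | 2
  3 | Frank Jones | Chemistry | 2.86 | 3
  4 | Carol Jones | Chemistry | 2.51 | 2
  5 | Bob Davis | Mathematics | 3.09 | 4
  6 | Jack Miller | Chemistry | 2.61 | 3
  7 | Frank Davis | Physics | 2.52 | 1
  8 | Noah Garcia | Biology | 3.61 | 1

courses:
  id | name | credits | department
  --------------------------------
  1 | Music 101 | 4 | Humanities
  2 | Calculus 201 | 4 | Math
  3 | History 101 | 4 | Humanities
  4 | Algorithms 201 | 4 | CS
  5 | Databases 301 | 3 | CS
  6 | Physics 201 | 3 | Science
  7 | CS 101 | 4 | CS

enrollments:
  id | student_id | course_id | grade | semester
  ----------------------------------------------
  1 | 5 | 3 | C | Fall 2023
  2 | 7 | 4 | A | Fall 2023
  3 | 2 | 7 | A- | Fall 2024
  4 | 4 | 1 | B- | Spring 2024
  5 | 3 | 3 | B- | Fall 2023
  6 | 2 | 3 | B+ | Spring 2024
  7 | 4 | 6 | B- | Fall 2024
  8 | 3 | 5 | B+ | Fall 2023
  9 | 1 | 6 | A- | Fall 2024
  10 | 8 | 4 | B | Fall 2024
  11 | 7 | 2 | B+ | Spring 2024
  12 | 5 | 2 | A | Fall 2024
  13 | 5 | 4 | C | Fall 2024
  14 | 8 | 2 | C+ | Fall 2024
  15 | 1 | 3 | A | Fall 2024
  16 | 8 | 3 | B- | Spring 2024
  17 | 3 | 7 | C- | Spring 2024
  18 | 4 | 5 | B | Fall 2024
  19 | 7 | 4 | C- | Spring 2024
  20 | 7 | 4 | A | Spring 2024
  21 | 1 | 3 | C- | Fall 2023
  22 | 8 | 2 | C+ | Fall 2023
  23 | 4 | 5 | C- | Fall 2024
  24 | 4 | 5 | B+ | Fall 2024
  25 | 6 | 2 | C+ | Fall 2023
SELECT name, year FROM students ORDER BY year ASC LIMIT 4

Execution result:
name | year
Frank Davis | 1
Noah Garcia | 1
Ivy Miller | 2
Kate Smith | 2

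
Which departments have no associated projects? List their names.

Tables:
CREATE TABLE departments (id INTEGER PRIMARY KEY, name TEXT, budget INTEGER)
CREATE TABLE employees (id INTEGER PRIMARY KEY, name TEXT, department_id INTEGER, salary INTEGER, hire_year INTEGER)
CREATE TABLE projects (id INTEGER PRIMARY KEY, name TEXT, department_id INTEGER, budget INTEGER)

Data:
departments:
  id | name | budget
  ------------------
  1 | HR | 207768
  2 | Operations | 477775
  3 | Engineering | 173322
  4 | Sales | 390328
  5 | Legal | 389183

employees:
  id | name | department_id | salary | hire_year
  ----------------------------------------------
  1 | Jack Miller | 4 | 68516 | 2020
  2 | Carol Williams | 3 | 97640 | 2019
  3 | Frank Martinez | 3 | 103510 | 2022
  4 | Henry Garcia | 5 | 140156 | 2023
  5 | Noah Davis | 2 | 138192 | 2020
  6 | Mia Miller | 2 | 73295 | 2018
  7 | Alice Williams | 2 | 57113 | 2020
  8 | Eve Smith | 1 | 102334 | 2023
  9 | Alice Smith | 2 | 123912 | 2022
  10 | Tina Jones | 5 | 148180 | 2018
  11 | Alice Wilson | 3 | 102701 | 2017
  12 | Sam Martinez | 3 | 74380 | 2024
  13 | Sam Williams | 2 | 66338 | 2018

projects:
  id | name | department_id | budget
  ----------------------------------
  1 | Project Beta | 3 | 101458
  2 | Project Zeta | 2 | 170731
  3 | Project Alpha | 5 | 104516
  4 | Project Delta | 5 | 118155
SELECT p.name FROM departments p LEFT JOIN projects c ON c.department_id = p.id WHERE c.id IS NULL

Execution result:
name
HR
Sales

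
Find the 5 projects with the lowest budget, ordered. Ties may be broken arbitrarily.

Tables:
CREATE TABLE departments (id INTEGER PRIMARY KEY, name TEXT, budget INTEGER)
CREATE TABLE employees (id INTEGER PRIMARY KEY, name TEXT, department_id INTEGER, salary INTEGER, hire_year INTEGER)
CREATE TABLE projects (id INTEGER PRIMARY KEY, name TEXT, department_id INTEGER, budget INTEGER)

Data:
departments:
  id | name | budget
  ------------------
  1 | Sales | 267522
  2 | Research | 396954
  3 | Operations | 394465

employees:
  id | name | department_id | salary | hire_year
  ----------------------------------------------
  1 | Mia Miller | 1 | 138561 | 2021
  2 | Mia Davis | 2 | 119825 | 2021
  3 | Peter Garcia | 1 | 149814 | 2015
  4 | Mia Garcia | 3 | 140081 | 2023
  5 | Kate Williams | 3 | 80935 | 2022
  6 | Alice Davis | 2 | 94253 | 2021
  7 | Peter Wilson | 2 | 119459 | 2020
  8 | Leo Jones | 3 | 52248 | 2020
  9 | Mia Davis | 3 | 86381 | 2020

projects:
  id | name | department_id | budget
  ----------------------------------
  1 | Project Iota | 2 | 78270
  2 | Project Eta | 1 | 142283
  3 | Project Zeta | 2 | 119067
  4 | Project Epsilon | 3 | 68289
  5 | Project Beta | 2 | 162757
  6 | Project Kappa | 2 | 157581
SELECT name, budget FROM projects ORDER BY budget ASC LIMIT 5

Execution result:
name | budget
Project Epsilon | 68289
Project Iota | 78270
Project Zeta | 119067
Project Eta | 142283
Project Kappa | 157581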